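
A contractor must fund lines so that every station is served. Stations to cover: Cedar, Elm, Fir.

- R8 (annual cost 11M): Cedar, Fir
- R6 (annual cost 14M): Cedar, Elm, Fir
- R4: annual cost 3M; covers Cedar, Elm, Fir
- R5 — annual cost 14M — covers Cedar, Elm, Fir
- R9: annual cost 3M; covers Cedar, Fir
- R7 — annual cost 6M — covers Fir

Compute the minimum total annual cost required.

R4 alone covers Cedar, Elm, Fir — every station.
Total annual cost: 3.

3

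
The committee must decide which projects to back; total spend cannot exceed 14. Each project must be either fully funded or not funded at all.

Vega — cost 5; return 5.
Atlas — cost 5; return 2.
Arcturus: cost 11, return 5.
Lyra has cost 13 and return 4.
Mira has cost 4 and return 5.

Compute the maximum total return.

Allowing fractional choices, the relaxed optimum would be about 12.3, but projects are indivisible.
Vega + Atlas + Mira: cost 5 + 5 + 4 = 14 ≤ 14, return 5 + 2 + 5 = 12.
Vega + Mira: cost 5 + 4 = 9 ≤ 14, return 5 + 5 = 10.
Atlas + Mira: cost 5 + 4 = 9 ≤ 14, return 2 + 5 = 7.
Best is Vega, Atlas, and Mira with total return 12.

12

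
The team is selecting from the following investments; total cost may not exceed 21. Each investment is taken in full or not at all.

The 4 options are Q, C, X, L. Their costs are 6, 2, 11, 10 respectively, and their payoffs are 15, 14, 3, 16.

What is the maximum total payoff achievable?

45

Treat it as a binary knapsack problem.
Take Q, C, and L: cost 6 + 2 + 10 = 18 ≤ 21, payoff 15 + 14 + 16 = 45.
No other feasible combination does better.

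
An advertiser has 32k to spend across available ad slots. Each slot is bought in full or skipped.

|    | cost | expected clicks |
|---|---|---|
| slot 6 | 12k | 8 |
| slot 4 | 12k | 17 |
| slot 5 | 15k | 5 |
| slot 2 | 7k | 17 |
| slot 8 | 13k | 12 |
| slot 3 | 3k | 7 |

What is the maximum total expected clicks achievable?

This is an integer program with binary decision variables.
Take slot 4, slot 2, and slot 8: cost 12 + 7 + 13 = 32 ≤ 32, expected clicks 17 + 17 + 12 = 46.
No other feasible combination does better.

46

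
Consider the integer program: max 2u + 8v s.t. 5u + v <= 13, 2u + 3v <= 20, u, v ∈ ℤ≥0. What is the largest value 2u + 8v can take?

50

(u,v)=(1,6): 5·1+1·6=11≤13, 2·1+3·6=20≤20, objective 50.
(u,v)=(0,6): 5·0+1·6=6≤13, 2·0+3·6=18≤20, objective 48.
(u,v)=(1,5): 5·1+1·5=10≤13, 2·1+3·5=17≤20, objective 42.
Maximum is 50 at (u,v)=(1,6).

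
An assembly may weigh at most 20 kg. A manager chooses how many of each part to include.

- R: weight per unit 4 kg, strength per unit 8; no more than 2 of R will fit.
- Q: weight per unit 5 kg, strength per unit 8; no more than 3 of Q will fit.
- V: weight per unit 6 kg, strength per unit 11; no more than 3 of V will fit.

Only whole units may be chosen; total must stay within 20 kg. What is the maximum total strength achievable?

38

Take 2×R and 2×V: weight 20 ≤ 20, strength 2·8 + 2·11 = 38.
R has the best ratio (8/4) and is taken to its limit of 2; remaining capacity is filled optimally with the others.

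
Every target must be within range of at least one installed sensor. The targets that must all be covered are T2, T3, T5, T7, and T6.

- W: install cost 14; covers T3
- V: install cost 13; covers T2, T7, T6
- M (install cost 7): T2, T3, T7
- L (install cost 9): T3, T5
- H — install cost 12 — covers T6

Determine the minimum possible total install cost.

The greedy cost-per-new-target heuristic would pick M, L, and H for 28, but a cheaper cover exists.
Choose V and L: together they cover T2, T3, T5, T7, T6 — every target.
Total install cost: 13 + 9 = 22.
No cover costs less than 22.

22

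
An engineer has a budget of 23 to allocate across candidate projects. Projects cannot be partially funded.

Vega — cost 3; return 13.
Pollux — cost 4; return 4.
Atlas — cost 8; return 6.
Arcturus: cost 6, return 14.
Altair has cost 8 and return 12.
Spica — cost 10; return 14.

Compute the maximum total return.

Treat it as a binary knapsack problem.
Take Vega, Pollux, Arcturus, and Spica: cost 3 + 4 + 6 + 10 = 23 ≤ 23, return 13 + 4 + 14 + 14 = 45.
No other feasible combination does better.

45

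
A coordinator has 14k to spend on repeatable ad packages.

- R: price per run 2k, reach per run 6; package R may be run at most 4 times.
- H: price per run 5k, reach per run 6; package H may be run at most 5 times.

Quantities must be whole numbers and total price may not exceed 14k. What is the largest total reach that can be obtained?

Take 4×R and 1×H: price 13 ≤ 14, reach 4·6 + 1·6 = 30.
R has the best ratio (6/2) and is taken to its limit of 4; remaining capacity is filled optimally with the others.

30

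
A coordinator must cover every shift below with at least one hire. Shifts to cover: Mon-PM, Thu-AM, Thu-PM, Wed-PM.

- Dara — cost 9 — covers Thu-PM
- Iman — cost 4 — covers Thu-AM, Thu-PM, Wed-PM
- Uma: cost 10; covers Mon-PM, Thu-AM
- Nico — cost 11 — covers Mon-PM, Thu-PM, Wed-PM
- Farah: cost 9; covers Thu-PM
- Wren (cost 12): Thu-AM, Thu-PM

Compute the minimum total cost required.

This is an integer covering problem.
Choose Iman and Uma: together they cover Mon-PM, Thu-AM, Thu-PM, Wed-PM — every shift.
Total cost: 4 + 10 = 14.

14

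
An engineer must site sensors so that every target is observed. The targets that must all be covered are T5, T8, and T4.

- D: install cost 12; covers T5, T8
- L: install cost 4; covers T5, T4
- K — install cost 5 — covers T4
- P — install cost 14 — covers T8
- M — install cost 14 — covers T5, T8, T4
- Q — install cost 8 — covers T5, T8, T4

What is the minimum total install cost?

8

The greedy cost-per-new-target heuristic would pick L and Q for 12, but a cheaper cover exists.
Q alone covers T5, T8, T4 — every target.
Total install cost: 8.
No cover costs less than 8.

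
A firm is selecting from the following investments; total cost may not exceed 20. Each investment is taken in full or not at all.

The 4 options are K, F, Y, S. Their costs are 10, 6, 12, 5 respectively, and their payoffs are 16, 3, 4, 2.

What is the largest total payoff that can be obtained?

19

This is an integer program with binary decision variables.
Take K and F: cost 10 + 6 = 16 ≤ 20, payoff 16 + 3 = 19.
No other feasible combination does better.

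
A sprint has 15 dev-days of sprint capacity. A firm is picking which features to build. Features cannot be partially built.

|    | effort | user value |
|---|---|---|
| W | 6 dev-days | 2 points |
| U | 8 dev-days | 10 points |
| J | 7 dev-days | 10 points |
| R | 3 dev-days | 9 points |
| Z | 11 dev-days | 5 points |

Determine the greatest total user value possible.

This is a 0-1 knapsack instance.
Allowing fractional choices, the relaxed optimum would be about 25.2, but features are indivisible.
J + R: effort 7 + 3 = 10 ≤ 15, user value 10 + 9 = 19.
U + J: effort 8 + 7 = 15 ≤ 15, user value 10 + 10 = 20.
U + R: effort 8 + 3 = 11 ≤ 15, user value 10 + 9 = 19.
Best is U and J with total user value 20.

20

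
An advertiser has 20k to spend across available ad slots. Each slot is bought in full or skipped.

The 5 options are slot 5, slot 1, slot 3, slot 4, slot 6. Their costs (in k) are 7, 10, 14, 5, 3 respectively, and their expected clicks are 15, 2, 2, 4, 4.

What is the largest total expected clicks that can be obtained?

Allowing fractional choices, the relaxed optimum would be about 24.0, but ad slots are indivisible.
slot 5 + slot 4 + slot 6: cost 7 + 5 + 3 = 15 ≤ 20, expected clicks 15 + 4 + 4 = 23.
slot 5 + slot 1 + slot 6: cost 7 + 10 + 3 = 20 ≤ 20, expected clicks 15 + 2 + 4 = 21.
Best is slot 5, slot 4, and slot 6 with total expected clicks 23.

23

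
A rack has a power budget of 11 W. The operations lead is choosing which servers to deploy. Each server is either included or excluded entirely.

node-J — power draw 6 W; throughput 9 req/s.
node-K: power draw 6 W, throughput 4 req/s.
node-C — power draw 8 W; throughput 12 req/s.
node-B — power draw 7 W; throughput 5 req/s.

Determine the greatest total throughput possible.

Take node-C: power draw 8 ≤ 11, throughput 12.
No other feasible combination does better.

12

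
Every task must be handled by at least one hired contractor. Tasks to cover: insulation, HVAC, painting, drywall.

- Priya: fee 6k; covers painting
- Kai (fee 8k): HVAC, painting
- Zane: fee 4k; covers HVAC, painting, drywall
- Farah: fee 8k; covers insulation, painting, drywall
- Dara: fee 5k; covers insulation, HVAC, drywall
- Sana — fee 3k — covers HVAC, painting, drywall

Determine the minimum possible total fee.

Choose Dara and Sana: together they cover insulation, HVAC, painting, drywall — every task.
Total fee: 5 + 3 = 8.
No cover costs less than 8.

8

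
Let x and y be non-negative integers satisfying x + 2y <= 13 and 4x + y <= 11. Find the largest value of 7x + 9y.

61

The continuous relaxation peaks at (1.29, 5.86) with value 61.71; rounding to a feasible lattice point costs some objective.
(x,y)=(1,6): 1·1+2·6=13≤13, 4·1+1·6=10≤11, objective 61.
(x,y)=(0,6): 1·0+2·6=12≤13, 4·0+1·6=6≤11, objective 54.
Maximum is 61 at (x,y)=(1,6).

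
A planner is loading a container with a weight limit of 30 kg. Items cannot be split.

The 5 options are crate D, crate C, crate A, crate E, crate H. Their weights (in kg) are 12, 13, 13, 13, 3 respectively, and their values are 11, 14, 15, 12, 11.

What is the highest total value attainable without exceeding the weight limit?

40

Allowing fractional choices, the relaxed optimum would be about 40.9, but items are indivisible.
crate C + crate A + crate H: weight 13 + 13 + 3 = 29 ≤ 30, value 14 + 15 + 11 = 40.
crate D + crate A + crate H: weight 12 + 13 + 3 = 28 ≤ 30, value 11 + 15 + 11 = 37.
crate A + crate E + crate H: weight 13 + 13 + 3 = 29 ≤ 30, value 15 + 12 + 11 = 38.
Best is crate C, crate A, and crate H with total value 40.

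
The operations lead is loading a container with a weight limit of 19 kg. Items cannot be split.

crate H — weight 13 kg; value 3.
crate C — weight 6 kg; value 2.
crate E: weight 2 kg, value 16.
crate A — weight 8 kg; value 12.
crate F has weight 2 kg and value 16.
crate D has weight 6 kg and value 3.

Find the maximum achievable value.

47

crate E + crate A + crate F: weight 2 + 8 + 2 = 12 ≤ 19, value 16 + 12 + 16 = 44.
crate C + crate E + crate A + crate F: weight 6 + 2 + 8 + 2 = 18 ≤ 19, value 2 + 16 + 12 + 16 = 46.
crate E + crate A + crate F + crate D: weight 2 + 8 + 2 + 6 = 18 ≤ 19, value 16 + 12 + 16 + 3 = 47.
Best is crate E, crate A, crate F, and crate D with total value 47.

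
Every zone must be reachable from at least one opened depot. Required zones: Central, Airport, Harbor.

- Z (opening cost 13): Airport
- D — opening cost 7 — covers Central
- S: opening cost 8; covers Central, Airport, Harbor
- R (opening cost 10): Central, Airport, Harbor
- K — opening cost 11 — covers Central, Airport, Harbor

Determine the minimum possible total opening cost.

8

S alone covers Central, Airport, Harbor — every zone.
Total opening cost: 8.
No cover costs less than 8.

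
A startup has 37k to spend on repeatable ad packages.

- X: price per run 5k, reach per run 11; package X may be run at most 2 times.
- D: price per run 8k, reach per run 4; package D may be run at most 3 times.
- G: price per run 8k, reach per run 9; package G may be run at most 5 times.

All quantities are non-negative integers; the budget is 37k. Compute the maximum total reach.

Take 2×X and 3×G: price 34 ≤ 37, reach 2·11 + 3·9 = 49.
X has the best ratio (11/5) and is taken to its limit of 2; remaining capacity is filled optimally with the others.

49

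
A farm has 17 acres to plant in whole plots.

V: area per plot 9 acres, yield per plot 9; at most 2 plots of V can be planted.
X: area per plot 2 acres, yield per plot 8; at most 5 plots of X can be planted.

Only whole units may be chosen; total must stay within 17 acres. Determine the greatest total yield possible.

41

Take 1×V and 4×X: area 17 ≤ 17, yield 1·9 + 4·8 = 41.
No other integer combination yields more.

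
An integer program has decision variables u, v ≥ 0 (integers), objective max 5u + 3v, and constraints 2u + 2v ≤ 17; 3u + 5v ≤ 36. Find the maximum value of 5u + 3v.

40

(u,v)=(8,0) is feasible, giving 40.
(u,v)=(7,1) is feasible, giving 38.
No feasible integer point exceeds 40.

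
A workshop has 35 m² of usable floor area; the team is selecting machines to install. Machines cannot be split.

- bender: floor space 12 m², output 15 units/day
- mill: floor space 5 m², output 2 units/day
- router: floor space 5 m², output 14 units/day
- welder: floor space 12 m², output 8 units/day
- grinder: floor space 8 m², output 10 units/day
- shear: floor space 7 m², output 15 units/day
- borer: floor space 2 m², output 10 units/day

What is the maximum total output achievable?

router + welder + grinder + shear + borer: floor space 5 + 12 + 8 + 7 + 2 = 34 ≤ 35, output 14 + 8 + 10 + 15 + 10 = 57.
bender + mill + router + shear + borer: floor space 12 + 5 + 5 + 7 + 2 = 31 ≤ 35, output 15 + 2 + 14 + 15 + 10 = 56.
bender + router + grinder + shear + borer: floor space 12 + 5 + 8 + 7 + 2 = 34 ≤ 35, output 15 + 14 + 10 + 15 + 10 = 64.
Best is bender, router, grinder, shear, and borer with total output 64.

64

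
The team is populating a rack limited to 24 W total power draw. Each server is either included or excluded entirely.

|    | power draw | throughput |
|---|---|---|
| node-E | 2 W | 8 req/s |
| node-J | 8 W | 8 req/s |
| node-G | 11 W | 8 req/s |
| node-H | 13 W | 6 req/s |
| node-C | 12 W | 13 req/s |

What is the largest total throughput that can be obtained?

Take node-E, node-J, and node-C: power draw 2 + 8 + 12 = 22 ≤ 24, throughput 8 + 8 + 13 = 29.
No other feasible combination does better.

29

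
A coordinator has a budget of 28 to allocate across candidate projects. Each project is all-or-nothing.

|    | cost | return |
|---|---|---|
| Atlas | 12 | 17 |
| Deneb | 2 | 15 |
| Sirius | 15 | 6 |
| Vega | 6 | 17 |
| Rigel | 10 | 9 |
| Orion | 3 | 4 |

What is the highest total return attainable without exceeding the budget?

53

Take Atlas, Deneb, Vega, and Orion: cost 12 + 2 + 6 + 3 = 23 ≤ 28, return 17 + 15 + 17 + 4 = 53.
No other feasible combination does better.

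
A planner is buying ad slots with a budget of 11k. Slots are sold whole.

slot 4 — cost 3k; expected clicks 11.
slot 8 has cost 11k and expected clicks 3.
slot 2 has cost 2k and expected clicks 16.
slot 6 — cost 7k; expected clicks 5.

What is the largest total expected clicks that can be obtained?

27

Take slot 4 and slot 2: cost 3 + 2 = 5 ≤ 11, expected clicks 11 + 16 = 27.
No other feasible combination does better.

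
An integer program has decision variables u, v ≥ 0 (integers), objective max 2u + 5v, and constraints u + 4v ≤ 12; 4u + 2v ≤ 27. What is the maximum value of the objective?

18

Relaxing integrality, the LP optimum is 19.50 at (u,v) = (6, 1.5), which is not an integer point.
(u,v)=(4,2): 1·4+4·2=12≤12, 4·4+2·2=20≤27, objective 18.
(u,v)=(6,1): 1·6+4·1=10≤12, 4·6+2·1=26≤27, objective 17.
(u,v)=(3,2): 1·3+4·2=11≤12, 4·3+2·2=16≤27, objective 16.
The best lattice point is (4,2), giving 18.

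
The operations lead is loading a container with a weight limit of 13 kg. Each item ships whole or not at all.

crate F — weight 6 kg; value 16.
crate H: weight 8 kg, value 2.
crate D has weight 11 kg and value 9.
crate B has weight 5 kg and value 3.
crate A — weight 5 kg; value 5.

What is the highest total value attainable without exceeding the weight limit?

Allowing fractional choices, the relaxed optimum would be about 22.6, but items are indivisible.
crate F: weight 6 ≤ 13, value 16.
crate F + crate A: weight 6 + 5 = 11 ≤ 13, value 16 + 5 = 21.
crate F + crate B: weight 6 + 5 = 11 ≤ 13, value 16 + 3 = 19.
Best is crate F and crate A with total value 21.

21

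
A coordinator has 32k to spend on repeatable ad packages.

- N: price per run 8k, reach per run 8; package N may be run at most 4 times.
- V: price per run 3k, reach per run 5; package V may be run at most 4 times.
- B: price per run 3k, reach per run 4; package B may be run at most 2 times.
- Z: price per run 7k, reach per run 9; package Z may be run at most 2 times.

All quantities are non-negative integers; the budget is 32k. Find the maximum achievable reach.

46

4×V, 1×B, and 2×Z: price 29 ≤ 32, reach 4·5 + 1·4 + 2·9 = 42.
4×V, 2×B, and 2×Z: price 32 ≤ 32, reach 4·5 + 2·4 + 2·9 = 46.
Best is 46.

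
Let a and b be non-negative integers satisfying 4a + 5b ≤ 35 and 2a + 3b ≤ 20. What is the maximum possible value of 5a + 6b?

43

Relaxing integrality, the LP optimum is 43.75 at (a,b) = (8.75, 0), which is not an integer point.
(a,b)=(5,3): 4·5+5·3=35≤35, 2·5+3·3=19≤20, objective 43.
(a,b)=(6,2): 4·6+5·2=34≤35, 2·6+3·2=18≤20, objective 42.
(a,b)=(7,1): 4·7+5·1=33≤35, 2·7+3·1=17≤20, objective 41.
The best lattice point is (5,3), giving 43.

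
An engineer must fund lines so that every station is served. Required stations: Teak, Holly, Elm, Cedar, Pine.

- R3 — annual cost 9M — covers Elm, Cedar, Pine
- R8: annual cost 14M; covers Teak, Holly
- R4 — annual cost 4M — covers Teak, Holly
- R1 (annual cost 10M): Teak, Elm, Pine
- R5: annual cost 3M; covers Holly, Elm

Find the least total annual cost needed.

13

This is an integer covering problem.
The greedy cost-per-new-station heuristic would pick R5, R4, and R3 for 16, but a cheaper cover exists.
Choose R3 and R4: together they cover Teak, Holly, Elm, Cedar, Pine — every station.
Total annual cost: 9 + 4 = 13.
No cover costs less than 13.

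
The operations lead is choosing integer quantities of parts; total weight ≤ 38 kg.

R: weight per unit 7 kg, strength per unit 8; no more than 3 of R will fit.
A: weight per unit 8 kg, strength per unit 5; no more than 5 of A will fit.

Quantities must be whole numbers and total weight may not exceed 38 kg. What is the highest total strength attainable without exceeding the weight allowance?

34

R has the best ratio (8/7); taking only R gives at most 3×8 = 24 (stopped by the supply cap of 3).
Mixing does better — 3×R and 2×A: weight 37 ≤ 38, strength 3·8 + 2·5 = 34.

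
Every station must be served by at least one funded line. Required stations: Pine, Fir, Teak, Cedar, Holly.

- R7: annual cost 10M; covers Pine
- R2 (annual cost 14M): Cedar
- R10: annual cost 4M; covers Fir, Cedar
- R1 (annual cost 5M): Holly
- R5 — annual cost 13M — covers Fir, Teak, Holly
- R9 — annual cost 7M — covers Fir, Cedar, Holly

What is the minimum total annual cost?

The greedy cost-per-new-station heuristic would pick R10, R1, R7, and R5 for 32, but a cheaper cover exists.
Choose R7, R10, and R5: together they cover Pine, Fir, Teak, Cedar, Holly — every station.
Total annual cost: 10 + 4 + 13 = 27.
No cover costs less than 27.

27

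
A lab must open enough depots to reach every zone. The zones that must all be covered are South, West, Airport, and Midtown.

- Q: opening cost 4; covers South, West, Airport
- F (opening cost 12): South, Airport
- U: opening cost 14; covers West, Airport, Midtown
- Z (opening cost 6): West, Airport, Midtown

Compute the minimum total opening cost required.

Choose Q and Z: together they cover South, West, Airport, Midtown — every zone.
Total opening cost: 4 + 6 = 10.
No cover costs less than 10.

10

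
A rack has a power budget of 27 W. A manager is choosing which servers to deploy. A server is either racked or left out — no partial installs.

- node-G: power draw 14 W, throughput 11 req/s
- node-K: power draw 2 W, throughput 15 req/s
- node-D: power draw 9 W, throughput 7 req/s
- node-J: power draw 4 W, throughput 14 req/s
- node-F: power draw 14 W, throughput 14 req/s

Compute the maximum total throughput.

43

This is an integer program with binary decision variables.
Allowing fractional choices, the relaxed optimum would be about 48.5, but servers are indivisible.
node-K + node-J + node-F: power draw 2 + 4 + 14 = 20 ≤ 27, throughput 15 + 14 + 14 = 43.
node-G + node-K + node-J: power draw 14 + 2 + 4 = 20 ≤ 27, throughput 11 + 15 + 14 = 40.
Best is node-K, node-J, and node-F with total throughput 43.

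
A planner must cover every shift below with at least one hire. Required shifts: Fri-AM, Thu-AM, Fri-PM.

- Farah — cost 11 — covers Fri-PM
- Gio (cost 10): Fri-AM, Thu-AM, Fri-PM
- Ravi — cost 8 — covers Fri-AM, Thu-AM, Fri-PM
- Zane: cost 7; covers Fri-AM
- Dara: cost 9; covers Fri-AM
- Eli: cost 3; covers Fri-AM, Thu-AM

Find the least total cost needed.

Ravi alone covers Fri-AM, Thu-AM, Fri-PM — every shift.
Total cost: 8.

8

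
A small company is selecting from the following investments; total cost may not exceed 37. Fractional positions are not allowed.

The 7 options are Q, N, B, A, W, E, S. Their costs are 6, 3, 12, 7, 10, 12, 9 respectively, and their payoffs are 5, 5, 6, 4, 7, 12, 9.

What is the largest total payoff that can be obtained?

This is an integer program with binary decision variables.
N + W + E + S: cost 3 + 10 + 12 + 9 = 34 ≤ 37, payoff 5 + 7 + 12 + 9 = 33.
Q + N + A + E + S: cost 6 + 3 + 7 + 12 + 9 = 37 ≤ 37, payoff 5 + 5 + 4 + 12 + 9 = 35.
Best is Q, N, A, E, and S with total payoff 35.

35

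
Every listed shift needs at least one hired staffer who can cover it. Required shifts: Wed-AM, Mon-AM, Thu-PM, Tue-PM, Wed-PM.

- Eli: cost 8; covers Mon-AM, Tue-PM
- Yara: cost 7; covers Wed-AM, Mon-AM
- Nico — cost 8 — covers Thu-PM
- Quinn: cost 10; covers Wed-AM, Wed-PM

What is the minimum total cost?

The greedy cost-per-new-shift heuristic would pick Yara, Eli, Nico, and Quinn for 33, but a cheaper cover exists.
Choose Eli, Nico, and Quinn: together they cover Wed-AM, Mon-AM, Thu-PM, Tue-PM, Wed-PM — every shift.
Total cost: 8 + 8 + 10 = 26.
No cover costs less than 26.

26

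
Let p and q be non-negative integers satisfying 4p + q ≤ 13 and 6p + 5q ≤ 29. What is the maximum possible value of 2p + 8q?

(p,q)=(0,5): 4·0+1·5=5≤13, 6·0+5·5=25≤29, objective 40.
(p,q)=(1,4): 4·1+1·4=8≤13, 6·1+5·4=26≤29, objective 34.
(p,q)=(0,4): 4·0+1·4=4≤13, 6·0+5·4=20≤29, objective 32.
No feasible integer point exceeds 40.

40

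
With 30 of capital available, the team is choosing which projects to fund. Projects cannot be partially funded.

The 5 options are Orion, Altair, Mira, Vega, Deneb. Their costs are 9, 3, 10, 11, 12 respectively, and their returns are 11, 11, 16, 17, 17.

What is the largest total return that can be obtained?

This is an integer program with binary decision variables.
Allowing fractional choices, the relaxed optimum would be about 52.5, but projects are indivisible.
Altair + Vega + Deneb: cost 3 + 11 + 12 = 26 ≤ 30, return 11 + 17 + 17 = 45.
Altair + Mira + Deneb: cost 3 + 10 + 12 = 25 ≤ 30, return 11 + 16 + 17 = 44.
Altair + Mira + Vega: cost 3 + 10 + 11 = 24 ≤ 30, return 11 + 16 + 17 = 44.
Best is Altair, Vega, and Deneb with total return 45.

45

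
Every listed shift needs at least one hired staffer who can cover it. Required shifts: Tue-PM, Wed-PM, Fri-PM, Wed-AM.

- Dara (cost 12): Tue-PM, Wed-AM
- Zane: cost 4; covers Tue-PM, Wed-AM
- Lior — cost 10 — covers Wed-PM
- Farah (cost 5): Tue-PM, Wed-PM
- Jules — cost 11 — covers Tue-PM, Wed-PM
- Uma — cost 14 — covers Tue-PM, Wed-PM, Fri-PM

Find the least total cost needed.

This is a weighted set-cover instance.
The greedy cost-per-new-shift heuristic would pick Zane, Farah, and Uma for 23, but a cheaper cover exists.
Choose Zane and Uma: together they cover Tue-PM, Wed-PM, Fri-PM, Wed-AM — every shift.
Total cost: 4 + 14 = 18.
No cover costs less than 18.

18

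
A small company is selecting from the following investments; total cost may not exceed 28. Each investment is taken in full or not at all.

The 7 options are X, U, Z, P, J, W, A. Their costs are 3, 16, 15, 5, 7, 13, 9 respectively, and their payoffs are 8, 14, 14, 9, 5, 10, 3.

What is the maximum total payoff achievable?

32

This is an integer program with binary decision variables.
X + Z + P: cost 3 + 15 + 5 = 23 ≤ 28, payoff 8 + 14 + 9 = 31.
X + U + P: cost 3 + 16 + 5 = 24 ≤ 28, payoff 8 + 14 + 9 = 31.
X + P + J + W: cost 3 + 5 + 7 + 13 = 28 ≤ 28, payoff 8 + 9 + 5 + 10 = 32.
Best is X, P, J, and W with total payoff 32.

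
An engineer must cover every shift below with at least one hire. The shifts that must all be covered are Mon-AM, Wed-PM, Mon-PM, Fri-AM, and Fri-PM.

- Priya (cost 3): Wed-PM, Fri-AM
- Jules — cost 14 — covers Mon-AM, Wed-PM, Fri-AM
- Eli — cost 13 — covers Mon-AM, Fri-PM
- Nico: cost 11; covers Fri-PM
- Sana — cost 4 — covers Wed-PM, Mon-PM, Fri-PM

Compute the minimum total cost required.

18

This is a weighted set-cover instance.
The greedy cost-per-new-shift heuristic would pick Sana, Priya, and Eli for 20, but a cheaper cover exists.
Choose Jules and Sana: together they cover Mon-AM, Wed-PM, Mon-PM, Fri-AM, Fri-PM — every shift.
Total cost: 14 + 4 = 18.
No cover costs less than 18.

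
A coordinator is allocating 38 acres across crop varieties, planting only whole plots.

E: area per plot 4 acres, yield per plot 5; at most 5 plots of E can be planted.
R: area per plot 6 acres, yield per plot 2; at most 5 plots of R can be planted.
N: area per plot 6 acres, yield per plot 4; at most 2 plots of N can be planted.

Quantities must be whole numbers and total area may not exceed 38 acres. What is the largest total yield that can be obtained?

5×E and 2×N: area 32 ≤ 38, yield 5·5 + 2·4 = 33.
5×E, 1×R, and 2×N: area 38 ≤ 38, yield 5·5 + 1·2 + 2·4 = 35.
Best is 35.

35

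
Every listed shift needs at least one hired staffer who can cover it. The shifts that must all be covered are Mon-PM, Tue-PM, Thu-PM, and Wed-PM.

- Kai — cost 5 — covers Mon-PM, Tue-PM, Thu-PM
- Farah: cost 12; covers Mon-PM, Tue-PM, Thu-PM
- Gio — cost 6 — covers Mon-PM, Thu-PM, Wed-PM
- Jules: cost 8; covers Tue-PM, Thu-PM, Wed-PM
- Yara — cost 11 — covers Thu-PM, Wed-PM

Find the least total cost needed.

11

This is a weighted set-cover instance.
Choose Kai and Gio: together they cover Mon-PM, Tue-PM, Thu-PM, Wed-PM — every shift.
Total cost: 5 + 6 = 11.
No cover costs less than 11.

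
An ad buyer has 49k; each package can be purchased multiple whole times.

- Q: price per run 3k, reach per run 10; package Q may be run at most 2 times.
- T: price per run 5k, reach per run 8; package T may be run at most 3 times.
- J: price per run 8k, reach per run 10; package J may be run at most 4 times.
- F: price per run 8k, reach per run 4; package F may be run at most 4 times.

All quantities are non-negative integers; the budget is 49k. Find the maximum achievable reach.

76

2×Q, 2×T, and 4×J: price 48 ≤ 49, reach 2·10 + 2·8 + 4·10 = 76.
2×Q, 3×T, and 3×J: price 45 ≤ 49, reach 2·10 + 3·8 + 3·10 = 74.
Best is 76.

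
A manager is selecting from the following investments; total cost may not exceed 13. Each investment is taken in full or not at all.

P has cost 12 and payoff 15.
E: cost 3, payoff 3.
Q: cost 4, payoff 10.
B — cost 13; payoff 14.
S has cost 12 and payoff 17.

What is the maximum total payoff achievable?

17

Treat it as a binary knapsack problem.
Allowing fractional choices, the relaxed optimum would be about 22.8, but investments are indivisible.
B: cost 13 ≤ 13, payoff 14.
P: cost 12 ≤ 13, payoff 15.
S: cost 12 ≤ 13, payoff 17.
Best is S with total payoff 17.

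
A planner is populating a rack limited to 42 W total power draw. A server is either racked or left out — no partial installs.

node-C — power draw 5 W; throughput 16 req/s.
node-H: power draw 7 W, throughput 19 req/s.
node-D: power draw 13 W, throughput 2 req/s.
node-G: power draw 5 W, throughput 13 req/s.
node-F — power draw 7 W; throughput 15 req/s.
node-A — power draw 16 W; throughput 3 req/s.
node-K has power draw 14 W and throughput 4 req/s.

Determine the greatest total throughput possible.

67

Allowing fractional choices, the relaxed optimum would be about 67.8, but servers are indivisible.
node-C + node-H + node-G + node-F + node-K: power draw 5 + 7 + 5 + 7 + 14 = 38 ≤ 42, throughput 16 + 19 + 13 + 15 + 4 = 67.
node-C + node-H + node-G + node-F + node-A: power draw 5 + 7 + 5 + 7 + 16 = 40 ≤ 42, throughput 16 + 19 + 13 + 15 + 3 = 66.
Best is node-C, node-H, node-G, node-F, and node-K with total throughput 67.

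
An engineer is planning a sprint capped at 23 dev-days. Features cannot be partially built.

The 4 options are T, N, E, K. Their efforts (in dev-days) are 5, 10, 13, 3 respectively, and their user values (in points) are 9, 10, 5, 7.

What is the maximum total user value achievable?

26

Treat it as a binary knapsack problem.
Allowing fractional choices, the relaxed optimum would be about 27.9, but features are indivisible.
T + N: effort 5 + 10 = 15 ≤ 23, user value 9 + 10 = 19.
T + E + K: effort 5 + 13 + 3 = 21 ≤ 23, user value 9 + 5 + 7 = 21.
T + N + K: effort 5 + 10 + 3 = 18 ≤ 23, user value 9 + 10 + 7 = 26.
Best is T, N, and K with total user value 26.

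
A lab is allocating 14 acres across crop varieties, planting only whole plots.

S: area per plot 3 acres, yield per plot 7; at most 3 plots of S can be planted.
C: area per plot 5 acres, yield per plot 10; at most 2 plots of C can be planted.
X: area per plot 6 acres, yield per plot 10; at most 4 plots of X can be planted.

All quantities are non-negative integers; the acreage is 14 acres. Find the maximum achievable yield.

31

S has the best ratio (7/3); taking only S gives at most 3×7 = 21 (stopped by the supply cap of 3).
Mixing does better — 3×S and 1×C: area 14 ≤ 14, yield 3·7 + 1·10 = 31.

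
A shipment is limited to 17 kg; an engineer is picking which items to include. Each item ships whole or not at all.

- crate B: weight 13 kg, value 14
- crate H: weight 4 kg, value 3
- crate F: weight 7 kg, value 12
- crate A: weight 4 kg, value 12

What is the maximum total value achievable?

Allowing fractional choices, the relaxed optimum would be about 30.5, but items are indivisible.
crate H + crate F + crate A: weight 4 + 7 + 4 = 15 ≤ 17, value 3 + 12 + 12 = 27.
crate F + crate A: weight 7 + 4 = 11 ≤ 17, value 12 + 12 = 24.
crate B + crate A: weight 13 + 4 = 17 ≤ 17, value 14 + 12 = 26.
Best is crate H, crate F, and crate A with total value 27.

27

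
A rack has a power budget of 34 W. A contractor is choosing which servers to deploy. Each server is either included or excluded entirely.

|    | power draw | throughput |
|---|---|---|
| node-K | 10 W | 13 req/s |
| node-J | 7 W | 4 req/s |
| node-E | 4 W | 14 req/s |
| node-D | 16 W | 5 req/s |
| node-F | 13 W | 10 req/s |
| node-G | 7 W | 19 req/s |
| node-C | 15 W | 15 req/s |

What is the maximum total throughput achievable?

56

Treat it as a binary knapsack problem.
node-K + node-E + node-F + node-G: power draw 10 + 4 + 13 + 7 = 34 ≤ 34, throughput 13 + 14 + 10 + 19 = 56.
node-J + node-E + node-G + node-C: power draw 7 + 4 + 7 + 15 = 33 ≤ 34, throughput 4 + 14 + 19 + 15 = 52.
node-K + node-J + node-E + node-G: power draw 10 + 7 + 4 + 7 = 28 ≤ 34, throughput 13 + 4 + 14 + 19 = 50.
Best is node-K, node-E, node-F, and node-G with total throughput 56.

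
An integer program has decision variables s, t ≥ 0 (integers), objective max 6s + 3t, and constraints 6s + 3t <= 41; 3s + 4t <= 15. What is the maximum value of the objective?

30

(s,t)=(5,0): 6·5+3·0=30≤41, 3·5+4·0=15≤15, objective 30.
(s,t)=(4,0): 6·4+3·0=24≤41, 3·4+4·0=12≤15, objective 24.
The best lattice point is (5,0), giving 30.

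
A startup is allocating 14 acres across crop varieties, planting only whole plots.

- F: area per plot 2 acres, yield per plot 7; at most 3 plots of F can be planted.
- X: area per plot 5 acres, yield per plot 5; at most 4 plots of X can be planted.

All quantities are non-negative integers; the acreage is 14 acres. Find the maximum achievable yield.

Take 3×F and 1×X: area 11 ≤ 14, yield 3·7 + 1·5 = 26.
F has the best ratio (7/2) and is taken to its limit of 3; remaining capacity is filled optimally with the others.

26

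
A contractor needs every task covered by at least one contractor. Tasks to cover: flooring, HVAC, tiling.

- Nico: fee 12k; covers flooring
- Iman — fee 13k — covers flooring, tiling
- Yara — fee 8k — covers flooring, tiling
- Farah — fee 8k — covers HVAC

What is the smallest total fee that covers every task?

16

This is a weighted set-cover instance.
Choose Yara and Farah: together they cover flooring, HVAC, tiling — every task.
Total fee: 8 + 8 = 16.
No cover costs less than 16.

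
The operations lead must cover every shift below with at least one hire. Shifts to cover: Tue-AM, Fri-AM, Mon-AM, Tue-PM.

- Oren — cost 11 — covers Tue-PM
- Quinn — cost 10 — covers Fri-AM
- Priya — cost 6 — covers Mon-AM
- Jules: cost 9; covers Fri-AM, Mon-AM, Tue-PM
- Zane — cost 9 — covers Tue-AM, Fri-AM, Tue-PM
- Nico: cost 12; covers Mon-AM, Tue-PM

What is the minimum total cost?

15

This is a weighted set-cover instance.
The greedy cost-per-new-shift heuristic would pick Jules and Zane for 18, but a cheaper cover exists.
Choose Priya and Zane: together they cover Tue-AM, Fri-AM, Mon-AM, Tue-PM — every shift.
Total cost: 6 + 9 = 15.
No cover costs less than 15.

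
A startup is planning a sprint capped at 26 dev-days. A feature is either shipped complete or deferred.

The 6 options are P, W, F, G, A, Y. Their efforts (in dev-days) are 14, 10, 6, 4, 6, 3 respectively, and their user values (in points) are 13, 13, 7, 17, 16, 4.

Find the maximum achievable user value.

53

Treat it as a binary knapsack problem.
W + G + A + Y: effort 10 + 4 + 6 + 3 = 23 ≤ 26, user value 13 + 17 + 16 + 4 = 50.
W + F + G + A: effort 10 + 6 + 4 + 6 = 26 ≤ 26, user value 13 + 7 + 17 + 16 = 53.
Best is W, F, G, and A with total user value 53.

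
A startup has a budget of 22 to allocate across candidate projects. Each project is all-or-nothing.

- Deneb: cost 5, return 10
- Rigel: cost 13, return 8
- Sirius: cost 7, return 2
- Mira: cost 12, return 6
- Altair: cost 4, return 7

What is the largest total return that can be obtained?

25

This is an integer program with binary decision variables.
Take Deneb, Rigel, and Altair: cost 5 + 13 + 4 = 22 ≤ 22, return 10 + 8 + 7 = 25.
No other feasible combination does better.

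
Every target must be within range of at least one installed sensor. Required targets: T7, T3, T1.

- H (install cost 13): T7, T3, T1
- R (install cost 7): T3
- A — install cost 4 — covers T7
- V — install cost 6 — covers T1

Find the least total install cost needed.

13

The greedy cost-per-new-target heuristic would pick A, V, and R for 17, but a cheaper cover exists.
H alone covers T7, T3, T1 — every target.
Total install cost: 13.
No cover costs less than 13.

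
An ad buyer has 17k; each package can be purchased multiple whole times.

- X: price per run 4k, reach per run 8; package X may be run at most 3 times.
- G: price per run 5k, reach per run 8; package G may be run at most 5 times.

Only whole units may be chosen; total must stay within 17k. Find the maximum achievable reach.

3×G: price 15 ≤ 17, reach 3·8 = 24.
3×X and 1×G: price 17 ≤ 17, reach 3·8 + 1·8 = 32.
Best is 32.

32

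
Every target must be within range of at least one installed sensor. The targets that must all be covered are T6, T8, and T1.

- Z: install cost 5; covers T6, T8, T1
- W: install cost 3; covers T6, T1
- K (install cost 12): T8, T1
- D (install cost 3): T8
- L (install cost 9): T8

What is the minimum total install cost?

The greedy cost-per-new-target heuristic would pick W and D for 6, but a cheaper cover exists.
Z alone covers T6, T8, T1 — every target.
Total install cost: 5.
No cover costs less than 5.

5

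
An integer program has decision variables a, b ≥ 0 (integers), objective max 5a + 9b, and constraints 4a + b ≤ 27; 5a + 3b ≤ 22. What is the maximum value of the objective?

63

(a,b)=(0,7) is feasible, giving 63.
(a,b)=(0,6) is feasible, giving 54.
The best lattice point is (0,7), giving 63.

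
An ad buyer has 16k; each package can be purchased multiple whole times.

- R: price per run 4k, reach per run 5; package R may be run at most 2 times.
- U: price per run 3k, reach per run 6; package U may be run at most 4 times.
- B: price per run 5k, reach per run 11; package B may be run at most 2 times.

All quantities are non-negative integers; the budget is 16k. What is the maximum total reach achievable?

B has the best ratio (11/5); taking only B gives at most 2×11 = 22 (stopped by the supply cap of 2).
Mixing does better — 2×U and 2×B: price 16 ≤ 16, reach 2·6 + 2·11 = 34.

34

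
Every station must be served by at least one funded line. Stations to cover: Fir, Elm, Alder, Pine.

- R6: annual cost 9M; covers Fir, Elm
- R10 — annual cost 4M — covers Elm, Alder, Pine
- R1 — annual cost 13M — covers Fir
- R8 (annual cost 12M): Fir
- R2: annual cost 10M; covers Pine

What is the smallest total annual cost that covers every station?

13

Choose R6 and R10: together they cover Fir, Elm, Alder, Pine — every station.
Total annual cost: 9 + 4 = 13.
No cover costs less than 13.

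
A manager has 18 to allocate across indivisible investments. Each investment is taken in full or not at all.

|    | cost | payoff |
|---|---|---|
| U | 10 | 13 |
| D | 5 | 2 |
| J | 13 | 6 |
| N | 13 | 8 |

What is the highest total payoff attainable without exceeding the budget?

15

U: cost 10 ≤ 18, payoff 13.
U + D: cost 10 + 5 = 15 ≤ 18, payoff 13 + 2 = 15.
D + N: cost 5 + 13 = 18 ≤ 18, payoff 2 + 8 = 10.
Best is U and D with total payoff 15.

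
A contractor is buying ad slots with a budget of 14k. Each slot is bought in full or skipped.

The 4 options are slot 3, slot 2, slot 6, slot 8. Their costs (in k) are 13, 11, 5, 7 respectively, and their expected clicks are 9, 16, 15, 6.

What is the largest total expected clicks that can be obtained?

21

Treat it as a binary knapsack problem.
Allowing fractional choices, the relaxed optimum would be about 28.1, but ad slots are indivisible.
slot 6 + slot 8: cost 5 + 7 = 12 ≤ 14, expected clicks 15 + 6 = 21.
slot 6: cost 5 ≤ 14, expected clicks 15.
slot 2: cost 11 ≤ 14, expected clicks 16.
Best is slot 6 and slot 8 with total expected clicks 21.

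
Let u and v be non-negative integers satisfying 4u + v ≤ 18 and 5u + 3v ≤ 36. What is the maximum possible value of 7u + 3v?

39

(u,v)=(3,6): 4·3+1·6=18≤18, 5·3+3·6=33≤36, objective 39.
(u,v)=(2,8): 4·2+1·8=16≤18, 5·2+3·8=34≤36, objective 38.
(u,v)=(3,5): 4·3+1·5=17≤18, 5·3+3·5=30≤36, objective 36.
Maximum is 39 at (u,v)=(3,6).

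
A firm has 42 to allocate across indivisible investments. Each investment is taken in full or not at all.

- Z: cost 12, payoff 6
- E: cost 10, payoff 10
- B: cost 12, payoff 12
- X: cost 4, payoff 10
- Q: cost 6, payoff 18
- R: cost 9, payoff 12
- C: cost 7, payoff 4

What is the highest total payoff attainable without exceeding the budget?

Allowing fractional choices, the relaxed optimum would be about 62.6, but investments are indivisible.
Z + E + X + Q + R: cost 12 + 10 + 4 + 6 + 9 = 41 ≤ 42, payoff 6 + 10 + 10 + 18 + 12 = 56.
B + X + Q + R + C: cost 12 + 4 + 6 + 9 + 7 = 38 ≤ 42, payoff 12 + 10 + 18 + 12 + 4 = 56.
E + B + X + Q + R: cost 10 + 12 + 4 + 6 + 9 = 41 ≤ 42, payoff 10 + 12 + 10 + 18 + 12 = 62.
Best is E, B, X, Q, and R with total payoff 62.

62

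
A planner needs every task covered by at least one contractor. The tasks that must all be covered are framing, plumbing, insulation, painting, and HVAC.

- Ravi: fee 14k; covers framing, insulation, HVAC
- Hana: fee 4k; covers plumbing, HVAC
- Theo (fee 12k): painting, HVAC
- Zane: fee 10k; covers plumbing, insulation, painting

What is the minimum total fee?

The greedy cost-per-new-task heuristic would pick Hana, Zane, and Ravi for 28, but a cheaper cover exists.
Choose Ravi and Zane: together they cover framing, plumbing, insulation, painting, HVAC — every task.
Total fee: 14 + 10 = 24.
No cover costs less than 24.

24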